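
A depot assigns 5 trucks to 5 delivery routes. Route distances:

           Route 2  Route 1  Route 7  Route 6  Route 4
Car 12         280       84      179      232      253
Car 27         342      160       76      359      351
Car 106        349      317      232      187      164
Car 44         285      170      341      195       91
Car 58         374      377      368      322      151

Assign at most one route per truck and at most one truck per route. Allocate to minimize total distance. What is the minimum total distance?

Optimal: Car 12→Route 1 (84 km), Car 27→Route 7 (76 km), Car 106→Route 6 (187 km), Car 44→Route 2 (285 km), Car 58→Route 4 (151 km) — total 84+76+187+285+151 = 783 km.
Min-entry greedy (repeatedly take the single cheapest remaining cell) gives 812 km, worse by 29.
Swapping Car 12↔Car 58 (Car 12→Route 4 253 km, Car 58→Route 1 377 km) adds 395.

Minimum total: 783 km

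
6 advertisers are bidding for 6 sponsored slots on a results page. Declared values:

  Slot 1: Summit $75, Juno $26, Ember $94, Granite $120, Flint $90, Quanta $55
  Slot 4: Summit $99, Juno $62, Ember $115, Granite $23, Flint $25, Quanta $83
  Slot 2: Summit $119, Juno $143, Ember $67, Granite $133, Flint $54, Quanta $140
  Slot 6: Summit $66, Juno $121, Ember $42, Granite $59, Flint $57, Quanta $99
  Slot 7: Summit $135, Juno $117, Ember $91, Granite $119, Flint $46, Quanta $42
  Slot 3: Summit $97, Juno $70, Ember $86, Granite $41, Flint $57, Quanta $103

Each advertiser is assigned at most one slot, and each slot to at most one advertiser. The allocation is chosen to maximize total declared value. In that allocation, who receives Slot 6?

Optimal: Summit→Slot 7 ($135), Juno→Slot 6 ($121), Ember→Slot 4 ($115), Granite→Slot 2 ($133), Flint→Slot 1 ($90), Quanta→Slot 3 ($103) — total 135+121+115+133+90+103 = $697.
Row-greedy (each advertiser in turn takes its best remaining slot) gives $673, worse by 24.
Next-best assignment: Summit→Slot 7, Juno→Slot 6, Ember→Slot 4, Granite→Slot 1, Flint→Slot 3, Quanta→Slot 2 = $688.
Juno's own top slot is Slot 2 ($143), but forcing Juno→Slot 2 and reassigning the rest optimally gives only $673 — worse by 24.

Juno receives Slot 6.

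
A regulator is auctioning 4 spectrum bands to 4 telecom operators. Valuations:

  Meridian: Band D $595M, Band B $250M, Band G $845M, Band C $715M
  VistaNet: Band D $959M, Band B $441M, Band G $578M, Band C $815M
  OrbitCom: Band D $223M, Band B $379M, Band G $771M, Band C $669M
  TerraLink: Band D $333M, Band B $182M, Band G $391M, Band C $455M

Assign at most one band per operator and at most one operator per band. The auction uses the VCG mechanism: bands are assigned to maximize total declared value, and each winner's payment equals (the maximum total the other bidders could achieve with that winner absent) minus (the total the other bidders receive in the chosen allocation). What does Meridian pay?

Meridian pays $375M.

Efficient allocation: Meridian→Band G ($845M), VistaNet→Band D ($959M), OrbitCom→Band C ($669M), TerraLink→Band B ($182M); total welfare W = $2655M.
Meridian receives Band G at value $845M, so the others get W − 845 = $1810M.
Without Meridian: best allocation of the remaining 3 bidders over all 4 bands is VistaNet→Band D ($959M), OrbitCom→Band G ($771M), TerraLink→Band C ($455M), total $2185M.
VCG payment = (others' best without Meridian) − (others' welfare with Meridian) = 2185 − 1810 = $375M.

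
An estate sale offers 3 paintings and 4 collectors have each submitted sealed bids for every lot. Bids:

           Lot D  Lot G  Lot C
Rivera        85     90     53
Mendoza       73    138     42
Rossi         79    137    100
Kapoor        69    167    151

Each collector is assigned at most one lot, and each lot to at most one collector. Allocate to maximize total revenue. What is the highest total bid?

This is the linear assignment problem.
Optimal: Rivera→Lot D ($85), Mendoza→Lot G ($138), Kapoor→Lot C ($151) — total 85+138+151 = $374.
Row-greedy (each collector in turn takes its best remaining lot) gives $263, worse by 111.
Next-best assignment: Rivera→Lot D, Rossi→Lot G, Kapoor→Lot C = $373.
Swapping Mendoza↔Rivera (Mendoza→Lot D $73, Rivera→Lot G $90) loses 60.

Maximum total: $374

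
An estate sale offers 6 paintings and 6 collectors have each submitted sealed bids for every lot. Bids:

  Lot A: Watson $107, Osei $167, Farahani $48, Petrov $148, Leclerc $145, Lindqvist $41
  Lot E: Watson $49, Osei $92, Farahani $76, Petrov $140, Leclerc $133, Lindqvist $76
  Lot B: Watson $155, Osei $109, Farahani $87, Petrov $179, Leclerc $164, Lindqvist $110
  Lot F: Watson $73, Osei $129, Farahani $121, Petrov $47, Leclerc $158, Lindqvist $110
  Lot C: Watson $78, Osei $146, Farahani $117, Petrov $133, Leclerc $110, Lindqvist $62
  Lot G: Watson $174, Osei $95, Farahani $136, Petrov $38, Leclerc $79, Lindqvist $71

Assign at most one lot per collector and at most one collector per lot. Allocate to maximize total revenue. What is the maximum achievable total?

This is the linear assignment problem.
Optimal: Watson→Lot G ($174), Osei→Lot A ($167), Farahani→Lot C ($117), Petrov→Lot B ($179), Leclerc→Lot E ($133), Lindqvist→Lot F ($110) — total 174+167+117+179+133+110 = $880.
Next-best assignment: Watson→Lot G, Osei→Lot A, Farahani→Lot C, Petrov→Lot E, Leclerc→Lot B, Lindqvist→Lot F = $872.
No other one-to-one assignment exceeds $880.

Maximum total: $880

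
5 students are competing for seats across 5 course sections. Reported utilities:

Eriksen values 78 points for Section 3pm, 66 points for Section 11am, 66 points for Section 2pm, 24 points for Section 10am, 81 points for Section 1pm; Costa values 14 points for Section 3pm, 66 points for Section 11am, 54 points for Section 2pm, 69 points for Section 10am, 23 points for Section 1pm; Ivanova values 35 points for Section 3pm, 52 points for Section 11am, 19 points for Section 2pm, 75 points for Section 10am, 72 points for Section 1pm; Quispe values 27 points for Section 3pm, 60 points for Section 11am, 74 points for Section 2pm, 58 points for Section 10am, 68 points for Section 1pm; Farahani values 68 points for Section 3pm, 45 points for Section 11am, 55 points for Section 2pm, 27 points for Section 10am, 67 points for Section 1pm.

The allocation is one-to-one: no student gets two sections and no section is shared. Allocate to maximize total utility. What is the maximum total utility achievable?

Optimal: Eriksen→Section 1pm (81 points), Costa→Section 11am (66 points), Ivanova→Section 10am (75 points), Quispe→Section 2pm (74 points), Farahani→Section 3pm (68 points) — total 81+66+75+74+68 = 364 points.
Column-greedy (each section in turn goes to its best remaining student) gives 360 points, worse by 4.

Maximum total: 364 points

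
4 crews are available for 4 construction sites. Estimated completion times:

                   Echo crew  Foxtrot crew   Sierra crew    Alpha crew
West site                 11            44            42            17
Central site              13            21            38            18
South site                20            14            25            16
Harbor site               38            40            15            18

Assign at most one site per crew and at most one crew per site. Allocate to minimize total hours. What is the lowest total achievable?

Optimal: Echo crew→West site (11 hours), Foxtrot crew→South site (14 hours), Sierra crew→Harbor site (15 hours), Alpha crew→Central site (18 hours) — total 11+14+15+18 = 58 hours.
Next-best assignment: Echo crew→Central site, Foxtrot crew→South site, Sierra crew→Harbor site, Alpha crew→West site = 59 hours.

Min total: 58 hours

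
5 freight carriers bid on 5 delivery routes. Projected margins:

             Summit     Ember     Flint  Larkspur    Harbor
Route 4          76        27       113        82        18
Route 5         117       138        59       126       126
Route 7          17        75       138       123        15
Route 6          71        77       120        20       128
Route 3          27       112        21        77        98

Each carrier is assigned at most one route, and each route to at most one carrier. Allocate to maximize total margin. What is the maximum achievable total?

Maximum total: $593k

This is a one-to-one assignment (maximum-weight bipartite matching).
Optimal: Summit→Route 5 ($117k), Ember→Route 3 ($112k), Flint→Route 4 ($113k), Larkspur→Route 7 ($123k), Harbor→Route 6 ($128k) — total 117+112+113+123+128 = $593k.
Next-best assignment: Summit→Route 4, Ember→Route 3, Flint→Route 7, Larkspur→Route 5, Harbor→Route 6 = $580k.
No other one-to-one assignment exceeds $593k.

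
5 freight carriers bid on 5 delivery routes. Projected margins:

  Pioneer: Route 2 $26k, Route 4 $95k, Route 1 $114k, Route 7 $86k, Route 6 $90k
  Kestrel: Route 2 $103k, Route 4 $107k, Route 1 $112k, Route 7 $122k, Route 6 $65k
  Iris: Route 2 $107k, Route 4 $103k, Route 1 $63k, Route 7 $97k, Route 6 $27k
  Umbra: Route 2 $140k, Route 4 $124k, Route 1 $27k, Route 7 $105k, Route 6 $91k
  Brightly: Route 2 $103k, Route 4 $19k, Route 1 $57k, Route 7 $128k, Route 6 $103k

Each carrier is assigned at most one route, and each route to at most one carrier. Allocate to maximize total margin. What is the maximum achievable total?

This is a one-to-one assignment (maximum-weight bipartite matching).
Optimal: Pioneer→Route 1 ($114k), Kestrel→Route 7 ($122k), Iris→Route 4 ($103k), Umbra→Route 2 ($140k), Brightly→Route 6 ($103k) — total 114+122+103+140+103 = $582k.
Max-entry greedy (repeatedly take the single best remaining cell) gives $516k, worse by 66.
Swapping Brightly↔Pioneer (Brightly→Route 1 $57k, Pioneer→Route 6 $90k) loses 70.
Checked against all permutations: $582k is optimal.

Maximum total: $582k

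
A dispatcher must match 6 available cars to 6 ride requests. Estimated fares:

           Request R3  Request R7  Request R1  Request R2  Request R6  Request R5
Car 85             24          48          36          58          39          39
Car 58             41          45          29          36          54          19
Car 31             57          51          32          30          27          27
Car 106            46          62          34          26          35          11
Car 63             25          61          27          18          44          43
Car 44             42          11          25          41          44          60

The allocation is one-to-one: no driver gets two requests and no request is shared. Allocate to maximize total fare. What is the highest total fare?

This is a one-to-one assignment (maximum-weight bipartite matching).
Optimal: Car 85→Request R2 ($58), Car 58→Request R6 ($54), Car 31→Request R3 ($57), Car 106→Request R1 ($34), Car 63→Request R7 ($61), Car 44→Request R5 ($60) — total 58+54+57+34+61+60 = $324.
Column-greedy (each request in turn goes to its best remaining driver) gives $293, worse by 31.
Next-best assignment: Car 85→Request R2, Car 58→Request R6, Car 31→Request R3, Car 106→Request R7, Car 63→Request R1, Car 44→Request R5 = $318.

Maximum total: $324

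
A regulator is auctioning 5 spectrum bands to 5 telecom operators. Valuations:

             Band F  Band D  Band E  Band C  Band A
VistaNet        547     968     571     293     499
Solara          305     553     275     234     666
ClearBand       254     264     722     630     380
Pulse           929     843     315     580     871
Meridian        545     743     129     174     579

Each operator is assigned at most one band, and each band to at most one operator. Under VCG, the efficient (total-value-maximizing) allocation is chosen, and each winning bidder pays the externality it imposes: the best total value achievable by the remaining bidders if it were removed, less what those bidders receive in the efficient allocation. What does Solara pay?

Solara pays $325M.

Efficient allocation: VistaNet→Band E ($571M), Solara→Band A ($666M), ClearBand→Band C ($630M), Pulse→Band F ($929M), Meridian→Band D ($743M); total welfare W = $3539M.
Solara receives Band A at value $666M, so the others get W − 666 = $2873M.
Without Solara: best allocation of the remaining 4 bidders over all 5 bands is VistaNet→Band D ($968M), ClearBand→Band E ($722M), Pulse→Band F ($929M), Meridian→Band A ($579M), total $3198M.
VCG payment = (others' best without Solara) − (others' welfare with Solara) = 3198 − 2873 = $325M.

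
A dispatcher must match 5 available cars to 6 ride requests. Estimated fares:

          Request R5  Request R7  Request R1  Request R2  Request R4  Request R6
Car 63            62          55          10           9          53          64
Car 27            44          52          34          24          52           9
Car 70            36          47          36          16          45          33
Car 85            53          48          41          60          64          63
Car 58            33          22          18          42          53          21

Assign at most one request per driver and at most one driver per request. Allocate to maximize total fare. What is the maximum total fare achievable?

Max total: $268

This is a one-to-one assignment (maximum-weight bipartite matching).
Optimal: Car 63→Request R6 ($64), Car 27→Request R5 ($44), Car 70→Request R7 ($47), Car 85→Request R2 ($60), Car 58→Request R4 ($53) — total 64+44+47+60+53 = $268.
Max-entry greedy (repeatedly take the single best remaining cell) gives $258, worse by 10.
Next-best assignment: Car 63→Request R5, Car 27→Request R7, Car 70→Request R1, Car 85→Request R6, Car 58→Request R4 = $266.
Swapping Car 85↔Car 58 (Car 85→Request R4 $64, Car 58→Request R2 $42) loses 7.
Every other assignment is strictly worse.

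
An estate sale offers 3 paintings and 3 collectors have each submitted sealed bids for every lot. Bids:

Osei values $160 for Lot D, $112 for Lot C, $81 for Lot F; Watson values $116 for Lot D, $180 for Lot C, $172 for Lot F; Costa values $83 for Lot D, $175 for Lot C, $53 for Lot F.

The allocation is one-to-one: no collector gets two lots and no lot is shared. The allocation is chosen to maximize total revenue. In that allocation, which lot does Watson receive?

Optimal: Osei→Lot D ($160), Watson→Lot F ($172), Costa→Lot C ($175) — total 160+172+175 = $507.
Column-greedy (each lot in turn goes to its best remaining collector) gives $393, worse by 114.
Next-best assignment: Osei→Lot D, Watson→Lot C, Costa→Lot F = $393.
No other one-to-one assignment exceeds $507.
Watson's own top lot is Lot C ($180), but forcing Watson→Lot C and reassigning the rest optimally gives only $393 — worse by 114.

Watson receives Lot F.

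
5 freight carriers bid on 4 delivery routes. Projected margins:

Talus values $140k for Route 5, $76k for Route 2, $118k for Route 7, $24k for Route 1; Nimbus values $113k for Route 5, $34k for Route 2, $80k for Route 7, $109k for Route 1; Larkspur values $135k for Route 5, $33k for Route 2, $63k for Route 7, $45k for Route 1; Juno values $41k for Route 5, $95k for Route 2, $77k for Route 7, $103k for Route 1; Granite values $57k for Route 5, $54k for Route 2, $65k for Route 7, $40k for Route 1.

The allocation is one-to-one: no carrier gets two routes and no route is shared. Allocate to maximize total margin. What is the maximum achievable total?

This is the linear assignment problem.
Optimal: Larkspur→Route 5 ($135k), Juno→Route 2 ($95k), Talus→Route 7 ($118k), Nimbus→Route 1 ($109k) — total 135+95+118+109 = $457k.
Row-greedy (each carrier in turn takes its best remaining route) gives $407k, worse by 50.
Next-best assignment: Larkspur→Route 5, Granite→Route 2, Talus→Route 7, Nimbus→Route 1 = $416k.

Max total: $457k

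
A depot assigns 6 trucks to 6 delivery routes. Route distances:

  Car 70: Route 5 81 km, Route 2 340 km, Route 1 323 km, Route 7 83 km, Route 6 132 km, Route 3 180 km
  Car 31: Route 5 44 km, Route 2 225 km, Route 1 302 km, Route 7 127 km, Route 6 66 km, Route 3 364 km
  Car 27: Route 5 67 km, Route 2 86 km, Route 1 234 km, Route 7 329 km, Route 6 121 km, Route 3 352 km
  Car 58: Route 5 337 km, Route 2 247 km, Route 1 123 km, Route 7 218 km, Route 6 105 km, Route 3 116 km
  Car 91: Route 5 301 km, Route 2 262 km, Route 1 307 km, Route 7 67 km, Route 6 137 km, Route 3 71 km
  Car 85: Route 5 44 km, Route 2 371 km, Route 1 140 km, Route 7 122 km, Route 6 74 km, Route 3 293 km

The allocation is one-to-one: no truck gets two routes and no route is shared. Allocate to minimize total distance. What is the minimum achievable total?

Optimal: Car 70→Route 7 (83 km), Car 31→Route 6 (66 km), Car 27→Route 2 (86 km), Car 58→Route 1 (123 km), Car 91→Route 3 (71 km), Car 85→Route 5 (44 km) — total 83+66+86+123+71+44 = 473 km.
Column-greedy (each route in turn goes to its cheapest remaining truck) gives 574 km, worse by 101.
Every other assignment is strictly worse.

Minimum total: 473 km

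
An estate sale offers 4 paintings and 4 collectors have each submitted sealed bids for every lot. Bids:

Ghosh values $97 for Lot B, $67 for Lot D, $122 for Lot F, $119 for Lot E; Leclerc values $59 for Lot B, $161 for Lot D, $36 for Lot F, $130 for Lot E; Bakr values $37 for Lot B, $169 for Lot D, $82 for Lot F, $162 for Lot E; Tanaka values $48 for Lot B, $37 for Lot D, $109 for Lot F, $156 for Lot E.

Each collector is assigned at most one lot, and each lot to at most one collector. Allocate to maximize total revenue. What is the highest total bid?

Treat this as an assignment problem: match each collector to one lot.
Optimal: Ghosh→Lot B ($97), Leclerc→Lot D ($161), Bakr→Lot E ($162), Tanaka→Lot F ($109) — total 97+161+162+109 = $529.
Row-greedy (each collector in turn takes its best remaining lot) gives $493, worse by 36.

Maximum total: $529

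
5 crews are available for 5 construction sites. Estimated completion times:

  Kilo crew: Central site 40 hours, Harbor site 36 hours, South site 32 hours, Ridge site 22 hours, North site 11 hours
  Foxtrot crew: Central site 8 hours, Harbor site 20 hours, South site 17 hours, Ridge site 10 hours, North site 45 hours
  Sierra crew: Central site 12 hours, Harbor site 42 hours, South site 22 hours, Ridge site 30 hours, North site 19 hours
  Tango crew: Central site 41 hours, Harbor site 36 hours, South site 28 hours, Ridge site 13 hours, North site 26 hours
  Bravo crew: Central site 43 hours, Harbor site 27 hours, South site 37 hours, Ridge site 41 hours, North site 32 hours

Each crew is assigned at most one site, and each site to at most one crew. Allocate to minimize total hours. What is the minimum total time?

Optimal: Kilo crew→North site (11 hours), Foxtrot crew→South site (17 hours), Sierra crew→Central site (12 hours), Tango crew→Ridge site (13 hours), Bravo crew→Harbor site (27 hours) — total 11+17+12+13+27 = 80 hours.
Min-entry greedy (repeatedly take the single cheapest remaining cell) gives 81 hours, worse by 1.
Next-best assignment: Kilo crew→North site, Foxtrot crew→Central site, Sierra crew→South site, Tango crew→Ridge site, Bravo crew→Harbor site = 81 hours.
Every other assignment is strictly worse.

Minimum total: 80 hours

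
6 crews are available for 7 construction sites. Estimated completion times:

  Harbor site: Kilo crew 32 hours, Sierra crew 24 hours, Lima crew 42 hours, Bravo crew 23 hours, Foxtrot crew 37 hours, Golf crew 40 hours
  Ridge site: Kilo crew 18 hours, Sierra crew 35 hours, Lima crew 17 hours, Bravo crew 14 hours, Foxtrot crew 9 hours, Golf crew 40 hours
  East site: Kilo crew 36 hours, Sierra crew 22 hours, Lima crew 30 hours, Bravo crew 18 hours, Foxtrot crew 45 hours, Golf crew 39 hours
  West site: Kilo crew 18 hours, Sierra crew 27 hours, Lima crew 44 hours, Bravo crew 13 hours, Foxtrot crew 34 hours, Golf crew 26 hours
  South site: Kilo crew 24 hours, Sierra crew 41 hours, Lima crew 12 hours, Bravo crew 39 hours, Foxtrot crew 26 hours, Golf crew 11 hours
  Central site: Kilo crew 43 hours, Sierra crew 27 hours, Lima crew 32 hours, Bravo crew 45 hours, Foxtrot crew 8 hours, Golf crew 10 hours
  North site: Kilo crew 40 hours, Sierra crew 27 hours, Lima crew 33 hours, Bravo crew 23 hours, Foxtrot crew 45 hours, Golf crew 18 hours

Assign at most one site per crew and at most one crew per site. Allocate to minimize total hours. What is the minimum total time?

Optimal: Kilo crew→Ridge site (18 hours), Sierra crew→East site (22 hours), Lima crew→South site (12 hours), Bravo crew→West site (13 hours), Foxtrot crew→Central site (8 hours), Golf crew→North site (18 hours) — total 18+22+12+13+8+18 = 91 hours.
Column-greedy (each site in turn goes to its cheapest remaining crew) gives 115 hours, worse by 24.

Min total: 91 hours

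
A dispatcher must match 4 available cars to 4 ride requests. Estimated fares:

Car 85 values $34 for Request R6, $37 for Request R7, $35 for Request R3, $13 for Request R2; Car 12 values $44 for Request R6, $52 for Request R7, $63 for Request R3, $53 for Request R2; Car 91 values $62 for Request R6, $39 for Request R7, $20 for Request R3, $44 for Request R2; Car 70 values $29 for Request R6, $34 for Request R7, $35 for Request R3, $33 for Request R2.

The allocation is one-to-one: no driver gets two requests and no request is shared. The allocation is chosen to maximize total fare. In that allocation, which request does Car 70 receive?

Car 70 receives Request R2.

Optimal: Car 85→Request R7 ($37), Car 12→Request R3 ($63), Car 91→Request R6 ($62), Car 70→Request R2 ($33) — total 37+63+62+33 = $195.
Next-best assignment: Car 85→Request R7, Car 12→Request R2, Car 91→Request R6, Car 70→Request R3 = $187.
Swapping Car 70↔Car 91 (Car 70→Request R6 $29, Car 91→Request R2 $44) loses 22.
Every other assignment is strictly worse.
Car 70's own top request is Request R3 ($35), but forcing Car 70→Request R3 and reassigning the rest optimally gives only $187 — worse by 8.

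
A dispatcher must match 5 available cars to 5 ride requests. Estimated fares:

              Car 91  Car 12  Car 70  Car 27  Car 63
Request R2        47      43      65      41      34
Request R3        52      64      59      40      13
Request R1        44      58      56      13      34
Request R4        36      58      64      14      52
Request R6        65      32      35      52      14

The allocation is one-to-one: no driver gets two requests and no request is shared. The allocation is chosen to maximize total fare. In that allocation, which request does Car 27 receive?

Optimal: Car 91→Request R6 ($65), Car 12→Request R1 ($58), Car 70→Request R2 ($65), Car 27→Request R3 ($40), Car 63→Request R4 ($52) — total 65+58+65+40+52 = $280.
Max-entry greedy (repeatedly take the single best remaining cell) gives $259, worse by 21.
Car 27's own top request is Request R6 ($52), but forcing Car 27→Request R6 and reassigning the rest optimally gives only $279 — worse by 1.

Car 27 receives Request R3.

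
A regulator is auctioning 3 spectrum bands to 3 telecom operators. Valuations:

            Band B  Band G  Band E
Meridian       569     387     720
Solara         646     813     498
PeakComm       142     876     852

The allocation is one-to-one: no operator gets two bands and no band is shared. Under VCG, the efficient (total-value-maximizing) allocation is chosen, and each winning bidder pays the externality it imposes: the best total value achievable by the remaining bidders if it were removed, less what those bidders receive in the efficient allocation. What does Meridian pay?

Meridian pays $143M.

Efficient allocation: Meridian→Band E ($720M), Solara→Band B ($646M), PeakComm→Band G ($876M); total welfare W = $2242M.
Meridian receives Band E at value $720M, so the others get W − 720 = $1522M.
Without Meridian: best allocation of the remaining 2 bidders over all 3 bands is Solara→Band G ($813M), PeakComm→Band E ($852M), total $1665M.
VCG payment = (others' best without Meridian) − (others' welfare with Meridian) = 1665 − 1522 = $143M.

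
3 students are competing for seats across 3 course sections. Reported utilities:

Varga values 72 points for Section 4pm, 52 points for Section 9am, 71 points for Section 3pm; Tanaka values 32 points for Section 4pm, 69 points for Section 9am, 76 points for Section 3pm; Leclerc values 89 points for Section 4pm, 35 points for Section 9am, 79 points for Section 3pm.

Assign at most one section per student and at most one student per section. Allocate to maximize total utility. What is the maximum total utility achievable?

Maximum total: 229 points

This is the linear assignment problem.
Optimal: Varga→Section 3pm (71 points), Tanaka→Section 9am (69 points), Leclerc→Section 4pm (89 points) — total 71+69+89 = 229 points.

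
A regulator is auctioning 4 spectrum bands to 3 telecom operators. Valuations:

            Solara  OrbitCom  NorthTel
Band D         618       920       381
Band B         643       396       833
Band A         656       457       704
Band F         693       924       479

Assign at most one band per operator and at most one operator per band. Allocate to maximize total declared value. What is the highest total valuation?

Optimal: Solara→Band F ($693M), OrbitCom→Band D ($920M), NorthTel→Band B ($833M) — total 693+920+833 = $2446M.
Max-entry greedy (repeatedly take the single best remaining cell) gives $2413M, worse by 33.
Swapping Solara↔OrbitCom (Solara→Band D $618M, OrbitCom→Band F $924M) loses 71.
No other one-to-one assignment exceeds $2446M.

Maximum total: $2446M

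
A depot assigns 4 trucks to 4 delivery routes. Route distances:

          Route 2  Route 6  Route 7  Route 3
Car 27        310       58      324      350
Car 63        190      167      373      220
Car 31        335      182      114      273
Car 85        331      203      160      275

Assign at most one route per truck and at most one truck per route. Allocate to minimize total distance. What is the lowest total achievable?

Min total: 637 km

Optimal: Car 27→Route 6 (58 km), Car 63→Route 2 (190 km), Car 31→Route 7 (114 km), Car 85→Route 3 (275 km) — total 58+190+114+275 = 637 km.
Next-best assignment: Car 27→Route 6, Car 63→Route 2, Car 31→Route 3, Car 85→Route 7 = 681 km.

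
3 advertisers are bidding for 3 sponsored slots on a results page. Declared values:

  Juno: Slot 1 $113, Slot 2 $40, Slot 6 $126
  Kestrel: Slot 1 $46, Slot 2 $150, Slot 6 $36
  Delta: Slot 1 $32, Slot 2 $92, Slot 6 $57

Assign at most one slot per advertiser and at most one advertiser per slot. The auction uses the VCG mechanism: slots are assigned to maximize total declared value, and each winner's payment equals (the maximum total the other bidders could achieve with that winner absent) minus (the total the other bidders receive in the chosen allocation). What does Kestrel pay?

Efficient allocation: Juno→Slot 1 ($113), Kestrel→Slot 2 ($150), Delta→Slot 6 ($57); total welfare W = $320.
Kestrel receives Slot 2 at value $150, so the others get W − 150 = $170.
Without Kestrel: best allocation of the remaining 2 bidders over all 3 slots is Juno→Slot 6 ($126), Delta→Slot 2 ($92), total $218.
VCG payment = (others' best without Kestrel) − (others' welfare with Kestrel) = 218 − 170 = $48.

Kestrel pays $48.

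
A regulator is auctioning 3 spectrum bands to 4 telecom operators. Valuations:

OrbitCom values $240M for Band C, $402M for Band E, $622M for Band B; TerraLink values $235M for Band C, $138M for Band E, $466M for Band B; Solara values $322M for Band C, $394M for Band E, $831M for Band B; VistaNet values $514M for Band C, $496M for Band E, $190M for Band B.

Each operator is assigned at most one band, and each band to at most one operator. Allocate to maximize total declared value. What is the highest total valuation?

Max total: $1747M

Treat this as an assignment problem: match each operator to one band.
Optimal: VistaNet→Band C ($514M), OrbitCom→Band E ($402M), Solara→Band B ($831M) — total 514+402+831 = $1747M.
Row-greedy (each operator in turn takes its best remaining band) gives $1251M, worse by 496.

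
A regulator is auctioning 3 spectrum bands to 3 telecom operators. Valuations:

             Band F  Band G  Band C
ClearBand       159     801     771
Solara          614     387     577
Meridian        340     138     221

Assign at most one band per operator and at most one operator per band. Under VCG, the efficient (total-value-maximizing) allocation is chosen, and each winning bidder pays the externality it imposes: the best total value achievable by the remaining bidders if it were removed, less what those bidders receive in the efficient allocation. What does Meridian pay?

Efficient allocation: ClearBand→Band G ($801M), Solara→Band C ($577M), Meridian→Band F ($340M); total welfare W = $1718M.
Meridian receives Band F at value $340M, so the others get W − 340 = $1378M.
Without Meridian: best allocation of the remaining 2 bidders over all 3 bands is ClearBand→Band G ($801M), Solara→Band F ($614M), total $1415M.
VCG payment = (others' best without Meridian) − (others' welfare with Meridian) = 1415 − 1378 = $37M.

Meridian pays $37M.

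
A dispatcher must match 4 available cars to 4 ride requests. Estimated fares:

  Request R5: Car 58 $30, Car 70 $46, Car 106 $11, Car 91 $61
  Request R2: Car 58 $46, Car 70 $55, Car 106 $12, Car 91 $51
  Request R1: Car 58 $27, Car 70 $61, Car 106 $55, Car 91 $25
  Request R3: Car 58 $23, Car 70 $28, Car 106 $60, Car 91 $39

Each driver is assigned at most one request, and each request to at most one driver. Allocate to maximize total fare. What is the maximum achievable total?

Optimal: Car 58→Request R2 ($46), Car 70→Request R1 ($61), Car 106→Request R3 ($60), Car 91→Request R5 ($61) — total 46+61+60+61 = $228.
Next-best assignment: Car 58→Request R1, Car 70→Request R2, Car 106→Request R3, Car 91→Request R5 = $203.
Swapping Car 106↔Car 70 (Car 106→Request R1 $55, Car 70→Request R3 $28) loses 38.

Max total: $228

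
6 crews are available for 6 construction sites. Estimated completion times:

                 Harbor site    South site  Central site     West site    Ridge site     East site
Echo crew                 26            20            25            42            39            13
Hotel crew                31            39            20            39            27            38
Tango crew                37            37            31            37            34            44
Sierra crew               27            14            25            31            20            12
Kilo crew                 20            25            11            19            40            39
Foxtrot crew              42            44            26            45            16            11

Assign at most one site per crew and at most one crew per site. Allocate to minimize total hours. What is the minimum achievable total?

Optimal: Echo crew→East site (13 hours), Hotel crew→Central site (20 hours), Tango crew→Harbor site (37 hours), Sierra crew→South site (14 hours), Kilo crew→West site (19 hours), Foxtrot crew→Ridge site (16 hours) — total 13+20+37+14+19+16 = 119 hours.
Row-greedy (each crew in turn takes its cheapest remaining site) gives 142 hours, worse by 23.
Swapping Hotel crew↔Kilo crew (Hotel crew→West site 39 hours, Kilo crew→Central site 11 hours) adds 11.

Min total: 119 hours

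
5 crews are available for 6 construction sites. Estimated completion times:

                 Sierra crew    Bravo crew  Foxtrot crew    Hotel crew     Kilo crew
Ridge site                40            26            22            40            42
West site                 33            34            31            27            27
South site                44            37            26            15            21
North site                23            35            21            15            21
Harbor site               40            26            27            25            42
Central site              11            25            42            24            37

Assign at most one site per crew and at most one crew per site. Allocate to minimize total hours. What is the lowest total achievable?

Min total: 95 hours

Optimal: Sierra crew→Central site (11 hours), Bravo crew→Harbor site (26 hours), Foxtrot crew→Ridge site (22 hours), Hotel crew→South site (15 hours), Kilo crew→North site (21 hours) — total 11+26+22+15+21 = 95 hours.
Min-entry greedy (repeatedly take the single cheapest remaining cell) gives 100 hours, worse by 5.
Swapping Bravo crew↔Foxtrot crew (Bravo crew→Ridge site 26 hours, Foxtrot crew→Harbor site 27 hours) adds 5.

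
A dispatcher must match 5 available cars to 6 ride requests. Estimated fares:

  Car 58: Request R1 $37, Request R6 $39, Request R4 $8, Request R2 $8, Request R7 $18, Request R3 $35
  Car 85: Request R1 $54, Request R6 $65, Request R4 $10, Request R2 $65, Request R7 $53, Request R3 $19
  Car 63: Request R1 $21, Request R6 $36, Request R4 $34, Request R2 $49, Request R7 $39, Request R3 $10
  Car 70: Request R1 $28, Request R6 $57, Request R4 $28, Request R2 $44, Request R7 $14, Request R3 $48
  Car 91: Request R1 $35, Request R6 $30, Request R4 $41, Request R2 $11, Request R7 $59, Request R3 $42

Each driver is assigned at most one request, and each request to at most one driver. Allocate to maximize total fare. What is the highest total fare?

Optimal: Car 58→Request R1 ($37), Car 85→Request R6 ($65), Car 63→Request R2 ($49), Car 70→Request R3 ($48), Car 91→Request R7 ($59) — total 37+65+49+48+59 = $258.
Column-greedy (each request in turn goes to its best remaining driver) gives $219, worse by 39.
Next-best assignment: Car 58→Request R3, Car 85→Request R1, Car 63→Request R2, Car 70→Request R6, Car 91→Request R7 = $254.
Every other assignment is strictly worse.

Max total: $258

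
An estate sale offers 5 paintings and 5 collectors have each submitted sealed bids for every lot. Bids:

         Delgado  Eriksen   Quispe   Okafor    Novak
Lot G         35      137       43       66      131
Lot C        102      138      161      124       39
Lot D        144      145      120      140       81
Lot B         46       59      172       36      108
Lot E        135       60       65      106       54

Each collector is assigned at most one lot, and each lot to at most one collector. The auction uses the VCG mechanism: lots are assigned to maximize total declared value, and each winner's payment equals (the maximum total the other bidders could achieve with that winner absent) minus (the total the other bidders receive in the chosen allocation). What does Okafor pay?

Okafor pays $9.

Efficient allocation: Delgado→Lot E ($135), Eriksen→Lot C ($138), Quispe→Lot B ($172), Okafor→Lot D ($140), Novak→Lot G ($131); total welfare W = $716.
Okafor receives Lot D at value $140, so the others get W − 140 = $576.
Without Okafor: best allocation of the remaining 4 bidders over all 5 lots is Delgado→Lot D ($144), Eriksen→Lot C ($138), Quispe→Lot B ($172), Novak→Lot G ($131), total $585.
VCG payment = (others' best without Okafor) − (others' welfare with Okafor) = 585 − 576 = $9.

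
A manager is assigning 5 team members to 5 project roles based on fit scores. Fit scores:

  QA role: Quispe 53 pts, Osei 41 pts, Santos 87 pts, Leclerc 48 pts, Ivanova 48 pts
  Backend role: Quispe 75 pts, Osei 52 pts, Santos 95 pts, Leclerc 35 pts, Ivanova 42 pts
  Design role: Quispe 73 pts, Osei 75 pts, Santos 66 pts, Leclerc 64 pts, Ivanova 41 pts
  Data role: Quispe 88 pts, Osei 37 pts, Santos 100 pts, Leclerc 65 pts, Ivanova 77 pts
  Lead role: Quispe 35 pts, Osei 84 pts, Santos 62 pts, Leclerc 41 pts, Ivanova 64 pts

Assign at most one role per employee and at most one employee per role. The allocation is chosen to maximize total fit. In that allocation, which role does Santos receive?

Santos receives QA role.

This is the linear assignment problem.
Optimal: Quispe→Backend role (75 pts), Osei→Lead role (84 pts), Santos→QA role (87 pts), Leclerc→Design role (64 pts), Ivanova→Data role (77 pts) — total 75+84+87+64+77 = 387 pts.
Max-entry greedy (repeatedly take the single best remaining cell) gives 371 pts, worse by 16.
Swapping Leclerc↔Ivanova (Leclerc→Data role 65 pts, Ivanova→Design role 41 pts) loses 35.
Every other assignment is strictly worse.
Santos's own top role is Data role (100 pts), but forcing Santos→Data role and reassigning the rest optimally gives only 371 pts — worse by 16.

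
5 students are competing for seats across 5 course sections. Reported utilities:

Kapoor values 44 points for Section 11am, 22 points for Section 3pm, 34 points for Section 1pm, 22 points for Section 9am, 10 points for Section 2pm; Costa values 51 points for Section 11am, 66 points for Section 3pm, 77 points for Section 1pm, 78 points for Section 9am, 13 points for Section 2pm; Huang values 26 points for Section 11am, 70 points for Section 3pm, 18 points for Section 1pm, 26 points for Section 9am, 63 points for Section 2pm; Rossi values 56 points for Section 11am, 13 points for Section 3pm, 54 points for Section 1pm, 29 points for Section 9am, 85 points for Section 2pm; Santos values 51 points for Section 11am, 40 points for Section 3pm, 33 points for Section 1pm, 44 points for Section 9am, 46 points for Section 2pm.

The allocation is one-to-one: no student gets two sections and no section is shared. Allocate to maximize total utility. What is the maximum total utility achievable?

Max total: 320 points

This is a one-to-one assignment (maximum-weight bipartite matching).
Optimal: Kapoor→Section 11am (44 points), Costa→Section 1pm (77 points), Huang→Section 3pm (70 points), Rossi→Section 2pm (85 points), Santos→Section 9am (44 points) — total 44+77+70+85+44 = 320 points.
Row-greedy (each student in turn takes its best remaining section) gives 310 points, worse by 10.
Next-best assignment: Kapoor→Section 1pm, Costa→Section 9am, Huang→Section 3pm, Rossi→Section 2pm, Santos→Section 11am = 318 points.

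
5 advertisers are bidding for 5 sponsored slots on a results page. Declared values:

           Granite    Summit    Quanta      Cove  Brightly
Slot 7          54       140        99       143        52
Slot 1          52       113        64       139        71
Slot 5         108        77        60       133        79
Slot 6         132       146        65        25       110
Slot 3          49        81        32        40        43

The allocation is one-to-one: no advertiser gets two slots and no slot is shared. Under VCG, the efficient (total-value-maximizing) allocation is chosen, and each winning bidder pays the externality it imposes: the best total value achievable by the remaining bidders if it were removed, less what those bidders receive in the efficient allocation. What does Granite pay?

Granite pays $34.

Efficient allocation: Granite→Slot 5 ($108), Summit→Slot 3 ($81), Quanta→Slot 7 ($99), Cove→Slot 1 ($139), Brightly→Slot 6 ($110); total welfare W = $537.
Granite receives Slot 5 at value $108, so the others get W − 108 = $429.
Without Granite: best allocation of the remaining 4 bidders over all 5 slots is Summit→Slot 6 ($146), Quanta→Slot 7 ($99), Cove→Slot 1 ($139), Brightly→Slot 5 ($79), total $463.
VCG payment = (others' best without Granite) − (others' welfare with Granite) = 463 − 429 = $34.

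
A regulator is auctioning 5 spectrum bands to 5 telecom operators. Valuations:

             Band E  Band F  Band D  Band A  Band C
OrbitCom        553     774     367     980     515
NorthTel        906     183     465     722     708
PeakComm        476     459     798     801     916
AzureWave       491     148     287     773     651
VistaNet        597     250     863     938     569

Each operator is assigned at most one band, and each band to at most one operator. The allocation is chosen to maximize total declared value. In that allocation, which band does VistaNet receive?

This is a one-to-one assignment (maximum-weight bipartite matching).
Optimal: OrbitCom→Band F ($774M), NorthTel→Band E ($906M), PeakComm→Band C ($916M), AzureWave→Band A ($773M), VistaNet→Band D ($863M) — total 774+906+916+773+863 = $4232M.
Max-entry greedy (repeatedly take the single best remaining cell) gives $3813M, worse by 419.
Every other assignment is strictly worse.
VistaNet's own top band is Band A ($938M), but forcing VistaNet→Band A and reassigning the rest optimally gives only $4067M — worse by 165.

VistaNet receives Band D.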